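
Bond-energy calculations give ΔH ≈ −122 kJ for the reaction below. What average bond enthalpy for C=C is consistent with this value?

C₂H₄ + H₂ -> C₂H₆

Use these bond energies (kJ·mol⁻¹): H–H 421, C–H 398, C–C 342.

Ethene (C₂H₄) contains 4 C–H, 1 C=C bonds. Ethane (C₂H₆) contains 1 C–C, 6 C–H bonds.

D(C=C) ≈ 595 kJ/mol

Let D be the C=C bond energy.
Σ(broken) = 4×398 + 1×D + 1×421 = 2013 + D
Σ(formed) = 1×342 + 6×398 = 2730
ΔH = Σ(broken) − Σ(formed) = (2013 + D) − (2730) = −717 + D
Setting this equal to −122 kJ gives D = 595 kJ/mol.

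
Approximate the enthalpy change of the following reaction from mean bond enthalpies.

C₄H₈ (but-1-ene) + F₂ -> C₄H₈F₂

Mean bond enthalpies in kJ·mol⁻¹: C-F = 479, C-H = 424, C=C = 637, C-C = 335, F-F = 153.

ΔH ≈ −503 kJ

Bonds broken (reactants):
  C-C: 2 × 335 = 670
  C-H: 8 × 424 = 3392
  C=C: 1 × 637 = 637
  F-F: 1 × 153 = 153
  Σ(broken) = 4852 kJ
Bonds formed (products):
  C-C: 3 × 335 = 1005
  C-F: 2 × 479 = 958
  C-H: 8 × 424 = 3392
  Σ(formed) = 5355 kJ
ΔH = Σ(broken) − Σ(formed) = 4852 − 5355 = −503 kJ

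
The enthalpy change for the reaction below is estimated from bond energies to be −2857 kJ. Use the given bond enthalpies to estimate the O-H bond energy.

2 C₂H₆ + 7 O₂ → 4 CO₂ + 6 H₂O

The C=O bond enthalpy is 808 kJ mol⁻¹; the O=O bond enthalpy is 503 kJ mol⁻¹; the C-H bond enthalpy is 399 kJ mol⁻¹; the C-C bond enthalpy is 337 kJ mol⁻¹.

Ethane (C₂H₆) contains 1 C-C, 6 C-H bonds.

Let D be the O-H bond energy.
Σ(broken) = 2×337 + 12×399 + 7×503 = 8983
Σ(formed) = 8×808 + 12×D = 6464 + 12D
ΔH = Σ(broken) − Σ(formed) = (8983) − (6464 + 12D) = +2519 − 12D
Setting this equal to −2857 kJ gives 12D = 5376, so D = 448 kJ/mol.

D(O-H) ≈ 448 kJ/mol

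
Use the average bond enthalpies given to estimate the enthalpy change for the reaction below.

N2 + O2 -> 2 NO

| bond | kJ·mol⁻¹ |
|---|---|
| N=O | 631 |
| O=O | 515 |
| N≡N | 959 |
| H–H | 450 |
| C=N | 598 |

Bonds broken (reactants):
  N≡N: 1 × 959 = 959
  O=O: 1 × 515 = 515
  Σ(broken) = 1474 kJ
Bonds formed (products):
  N=O: 2 × 631 = 1262
  Σ(formed) = 1262 kJ
ΔH = Σ(broken) − Σ(formed) = 1474 − 1262 = +212 kJ

ΔH ≈ +212 kJ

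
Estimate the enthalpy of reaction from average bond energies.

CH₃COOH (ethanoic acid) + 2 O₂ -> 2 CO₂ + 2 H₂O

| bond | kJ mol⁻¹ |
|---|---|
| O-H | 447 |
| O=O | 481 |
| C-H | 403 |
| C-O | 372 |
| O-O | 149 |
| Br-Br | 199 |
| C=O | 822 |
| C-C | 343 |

ΔH ≈ −921 kJ

Bonds broken (reactants):
  C-C: 1 × 343 = 343
  C-H: 3 × 403 = 1209
  C-O: 1 × 372 = 372
  C=O: 1 × 822 = 822
  O-H: 1 × 447 = 447
  O=O: 2 × 481 = 962
  Σ(broken) = 4155 kJ
Bonds formed (products):
  C=O: 4 × 822 = 3288
  O-H: 4 × 447 = 1788
  Σ(formed) = 5076 kJ
ΔH = Σ(broken) − Σ(formed) = 4155 − 5076 = −921 kJ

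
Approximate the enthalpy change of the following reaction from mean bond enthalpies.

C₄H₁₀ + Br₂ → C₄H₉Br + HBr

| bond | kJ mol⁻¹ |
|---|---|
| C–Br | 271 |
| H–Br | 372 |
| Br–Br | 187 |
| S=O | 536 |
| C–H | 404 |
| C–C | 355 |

Bonds broken (reactants):
  Br–Br: 1 × 187 = 187
  C–C: 3 × 355 = 1065
  C–H: 10 × 404 = 4040
  Σ(broken) = 5292 kJ
Bonds formed (products):
  C–Br: 1 × 271 = 271
  C–C: 3 × 355 = 1065
  C–H: 9 × 404 = 3636
  H–Br: 1 × 372 = 372
  Σ(formed) = 5344 kJ
ΔH = Σ(broken) − Σ(formed) = 5292 − 5344 = −52 kJ

ΔH ≈ −52 kJ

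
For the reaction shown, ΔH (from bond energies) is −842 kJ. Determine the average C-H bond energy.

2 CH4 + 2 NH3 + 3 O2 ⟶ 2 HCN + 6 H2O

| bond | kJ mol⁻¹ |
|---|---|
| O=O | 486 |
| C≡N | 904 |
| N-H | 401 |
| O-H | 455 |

Let D be the C-H bond energy.
Σ(broken) = 8×D + 6×401 + 3×486 = 3864 + 8D
Σ(formed) = 2×904 + 2×D + 12×455 = 7268 + 2D
ΔH = Σ(broken) − Σ(formed) = (3864 + 8D) − (7268 + 2D) = −3404 + 6D
Setting this equal to −842 kJ gives 6D = 2562, so D = 427 kJ/mol.

D(C-H) ≈ 427 kJ/mol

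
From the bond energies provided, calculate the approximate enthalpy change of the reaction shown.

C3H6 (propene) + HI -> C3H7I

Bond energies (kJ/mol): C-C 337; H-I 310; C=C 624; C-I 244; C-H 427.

Bonds broken (reactants):
  C-C: 1 × 337 = 337
  C-H: 6 × 427 = 2562
  C=C: 1 × 624 = 624
  H-I: 1 × 310 = 310
  Σ(broken) = 3833 kJ
Bonds formed (products):
  C-C: 2 × 337 = 674
  C-H: 7 × 427 = 2989
  C-I: 1 × 244 = 244
  Σ(formed) = 3907 kJ
ΔH = Σ(broken) − Σ(formed) = 3833 − 3907 = −74 kJ

ΔH ≈ −74 kJ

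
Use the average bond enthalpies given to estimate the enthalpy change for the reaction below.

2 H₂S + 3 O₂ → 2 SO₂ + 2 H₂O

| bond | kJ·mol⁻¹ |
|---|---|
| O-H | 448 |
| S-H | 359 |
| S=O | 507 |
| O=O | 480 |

Bonds broken (reactants):
  O=O: 3 × 480 = 1440
  S-H: 4 × 359 = 1436
  Σ(broken) = 2876 kJ
Bonds formed (products):
  O-H: 4 × 448 = 1792
  S=O: 4 × 507 = 2028
  Σ(formed) = 3820 kJ
ΔH = Σ(broken) − Σ(formed) = 2876 − 3820 = −944 kJ

ΔH ≈ −944 kJ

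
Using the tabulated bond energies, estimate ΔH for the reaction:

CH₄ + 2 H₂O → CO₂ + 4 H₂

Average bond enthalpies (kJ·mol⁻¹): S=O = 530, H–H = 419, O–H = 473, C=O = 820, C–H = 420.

Bonds broken (reactants):
  C–H: 4 × 420 = 1680
  O–H: 4 × 473 = 1892
  Σ(broken) = 3572 kJ
Bonds formed (products):
  C=O: 2 × 820 = 1640
  H–H: 4 × 419 = 1676
  Σ(formed) = 3316 kJ
ΔH = Σ(broken) − Σ(formed) = 3572 − 3316 = +256 kJ

ΔH ≈ +256 kJ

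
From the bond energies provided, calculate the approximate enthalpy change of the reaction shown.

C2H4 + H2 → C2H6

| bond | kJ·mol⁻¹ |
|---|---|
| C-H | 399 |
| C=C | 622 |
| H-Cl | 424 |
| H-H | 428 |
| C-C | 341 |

ΔH ≈ −89 kJ

Bonds broken (reactants):
  C-H: 4 × 399 = 1596
  C=C: 1 × 622 = 622
  H-H: 1 × 428 = 428
  Σ(broken) = 2646 kJ
Bonds formed (products):
  C-C: 1 × 341 = 341
  C-H: 6 × 399 = 2394
  Σ(formed) = 2735 kJ
ΔH = Σ(broken) − Σ(formed) = 2646 − 2735 = −89 kJ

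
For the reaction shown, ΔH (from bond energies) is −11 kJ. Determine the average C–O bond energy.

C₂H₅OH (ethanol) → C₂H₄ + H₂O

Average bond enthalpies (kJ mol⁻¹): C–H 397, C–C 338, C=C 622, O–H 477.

Let D be the C–O bond energy.
Σ(broken) = 1×338 + 5×397 + 1×D + 1×477 = 2800 + D
Σ(formed) = 4×397 + 1×622 + 2×477 = 3164
ΔH = Σ(broken) − Σ(formed) = (2800 + D) − (3164) = −364 + D
Setting this equal to −11 kJ gives D = 353 kJ/mol.

D(C–O) ≈ 353 kJ/mol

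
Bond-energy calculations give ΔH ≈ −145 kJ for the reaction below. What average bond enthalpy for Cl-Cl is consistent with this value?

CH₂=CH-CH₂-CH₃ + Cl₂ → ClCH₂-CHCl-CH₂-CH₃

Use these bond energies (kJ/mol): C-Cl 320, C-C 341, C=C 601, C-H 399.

Let D be the Cl-Cl bond energy.
Σ(broken) = 2×341 + 8×399 + 1×601 + 1×D = 4475 + D
Σ(formed) = 3×341 + 2×320 + 8×399 = 4855
ΔH = Σ(broken) − Σ(formed) = (4475 + D) − (4855) = −380 + D
Setting this equal to −145 kJ gives D = 235 kJ/mol.

D(Cl-Cl) ≈ 235 kJ/mol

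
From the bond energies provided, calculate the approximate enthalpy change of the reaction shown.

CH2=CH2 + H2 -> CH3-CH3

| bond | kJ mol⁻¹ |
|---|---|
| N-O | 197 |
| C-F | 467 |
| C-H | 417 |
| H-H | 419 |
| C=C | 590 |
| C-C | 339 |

ΔH ≈ −164 kJ

Bonds broken (reactants):
  C-H: 4 × 417 = 1668
  C=C: 1 × 590 = 590
  H-H: 1 × 419 = 419
  Σ(broken) = 2677 kJ
Bonds formed (products):
  C-C: 1 × 339 = 339
  C-H: 6 × 417 = 2502
  Σ(formed) = 2841 kJ
ΔH = Σ(broken) − Σ(formed) = 2677 − 2841 = −164 kJ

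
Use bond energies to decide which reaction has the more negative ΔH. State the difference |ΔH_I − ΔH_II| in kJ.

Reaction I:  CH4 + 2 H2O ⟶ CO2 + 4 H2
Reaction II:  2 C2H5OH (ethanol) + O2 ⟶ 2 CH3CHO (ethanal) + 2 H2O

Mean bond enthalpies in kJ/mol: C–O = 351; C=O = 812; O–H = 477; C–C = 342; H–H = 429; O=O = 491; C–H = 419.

Reaction I:
  Bonds broken (reactants):
    C–H: 4 × 419 = 1676
    O–H: 4 × 477 = 1908
    Σ(broken) = 3584 kJ
  Bonds formed (products):
    C=O: 2 × 812 = 1624
    H–H: 4 × 429 = 1716
    Σ(formed) = 3340 kJ
  ΔH_I = 3584 − 3340 = +244 kJ
Reaction II:
  Bonds broken (reactants):
    C–C: 2 × 342 = 684
    C–H: 10 × 419 = 4190
    C–O: 2 × 351 = 702
    O–H: 2 × 477 = 954
    O=O: 1 × 491 = 491
    Σ(broken) = 7021 kJ
  Bonds formed (products):
    C–C: 2 × 342 = 684
    C–H: 8 × 419 = 3352
    C=O: 2 × 812 = 1624
    O–H: 4 × 477 = 1908
    Σ(formed) = 7568 kJ
  ΔH_II = 7021 − 7568 = −547 kJ
ΔH_I − ΔH_II = +791 kJ, so reaction II has the more negative ΔH; |ΔH_I − ΔH_II| = 791 kJ.

Reaction II, by 791 kJ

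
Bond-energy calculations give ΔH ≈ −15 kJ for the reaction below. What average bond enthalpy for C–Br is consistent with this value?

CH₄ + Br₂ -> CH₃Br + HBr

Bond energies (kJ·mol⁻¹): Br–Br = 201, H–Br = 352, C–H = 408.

Let D be the C–Br bond energy.
Σ(broken) = 1×201 + 4×408 = 1833
Σ(formed) = 1×D + 3×408 + 1×352 = 1576 + D
ΔH = Σ(broken) − Σ(formed) = (1833) − (1576 + D) = +257 − D
Setting this equal to −15 kJ gives D = 272 kJ/mol.

D(C–Br) ≈ 272 kJ/mol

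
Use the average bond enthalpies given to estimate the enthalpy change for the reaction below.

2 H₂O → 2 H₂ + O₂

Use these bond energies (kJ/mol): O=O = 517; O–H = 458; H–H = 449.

Bonds broken (reactants):
  O–H: 4 × 458 = 1832
  Σ(broken) = 1832 kJ
Bonds formed (products):
  H–H: 2 × 449 = 898
  O=O: 1 × 517 = 517
  Σ(formed) = 1415 kJ
ΔH = Σ(broken) − Σ(formed) = 1832 − 1415 = +417 kJ

ΔH ≈ +417 kJ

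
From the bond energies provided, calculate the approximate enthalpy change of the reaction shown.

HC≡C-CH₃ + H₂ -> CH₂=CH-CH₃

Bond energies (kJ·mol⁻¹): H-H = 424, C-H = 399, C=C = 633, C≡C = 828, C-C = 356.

Bonds broken (reactants):
  C≡C: 1 × 828 = 828
  C-C: 1 × 356 = 356
  C-H: 4 × 399 = 1596
  H-H: 1 × 424 = 424
  Σ(broken) = 3204 kJ
Bonds formed (products):
  C-C: 1 × 356 = 356
  C-H: 6 × 399 = 2394
  C=C: 1 × 633 = 633
  Σ(formed) = 3383 kJ
ΔH = Σ(broken) − Σ(formed) = 3204 − 3383 = −179 kJ

ΔH ≈ −179 kJ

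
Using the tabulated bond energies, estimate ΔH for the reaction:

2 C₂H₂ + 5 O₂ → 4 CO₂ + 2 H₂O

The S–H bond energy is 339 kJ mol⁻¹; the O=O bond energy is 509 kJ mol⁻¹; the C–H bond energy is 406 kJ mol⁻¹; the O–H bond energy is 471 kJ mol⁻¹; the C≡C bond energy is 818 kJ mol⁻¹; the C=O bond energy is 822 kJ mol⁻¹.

ΔH ≈ −2655 kJ

Bonds broken (reactants):
  C≡C: 2 × 818 = 1636
  C–H: 4 × 406 = 1624
  O=O: 5 × 509 = 2545
  Σ(broken) = 5805 kJ
Bonds formed (products):
  C=O: 8 × 822 = 6576
  O–H: 4 × 471 = 1884
  Σ(formed) = 8460 kJ
ΔH = Σ(broken) − Σ(formed) = 5805 − 8460 = −2655 kJ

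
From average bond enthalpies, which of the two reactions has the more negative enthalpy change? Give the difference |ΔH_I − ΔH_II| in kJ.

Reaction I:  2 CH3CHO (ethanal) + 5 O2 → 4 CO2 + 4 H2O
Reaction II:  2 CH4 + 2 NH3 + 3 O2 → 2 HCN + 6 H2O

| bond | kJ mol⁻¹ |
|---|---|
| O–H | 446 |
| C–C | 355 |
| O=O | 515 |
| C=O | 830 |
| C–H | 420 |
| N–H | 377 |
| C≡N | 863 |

Reaction I, by 1152 kJ

Reaction I:
  Bonds broken (reactants):
    C–C: 2 × 355 = 710
    C–H: 8 × 420 = 3360
    C=O: 2 × 830 = 1660
    O=O: 5 × 515 = 2575
    Σ(broken) = 8305 kJ
  Bonds formed (products):
    C=O: 8 × 830 = 6640
    O–H: 8 × 446 = 3568
    Σ(formed) = 10208 kJ
  ΔH_I = 8305 − 10208 = −1903 kJ
Reaction II:
  Bonds broken (reactants):
    C–H: 8 × 420 = 3360
    N–H: 6 × 377 = 2262
    O=O: 3 × 515 = 1545
    Σ(broken) = 7167 kJ
  Bonds formed (products):
    C≡N: 2 × 863 = 1726
    C–H: 2 × 420 = 840
    O–H: 12 × 446 = 5352
    Σ(formed) = 7918 kJ
  ΔH_II = 7167 − 7918 = −751 kJ
ΔH_I − ΔH_II = −1152 kJ, so reaction I has the more negative ΔH; |ΔH_I − ΔH_II| = 1152 kJ.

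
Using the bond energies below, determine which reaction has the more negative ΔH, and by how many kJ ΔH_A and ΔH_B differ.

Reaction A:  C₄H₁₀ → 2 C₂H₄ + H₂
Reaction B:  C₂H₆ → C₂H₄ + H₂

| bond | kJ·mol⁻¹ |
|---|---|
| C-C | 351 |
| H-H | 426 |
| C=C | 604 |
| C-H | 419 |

Reaction A:
  Bonds broken (reactants):
    C-C: 3 × 351 = 1053
    C-H: 10 × 419 = 4190
    Σ(broken) = 5243 kJ
  Bonds formed (products):
    C-H: 8 × 419 = 3352
    C=C: 2 × 604 = 1208
    H-H: 1 × 426 = 426
    Σ(formed) = 4986 kJ
  ΔH_A = 5243 − 4986 = +257 kJ
Reaction B:
  Bonds broken (reactants):
    C-C: 1 × 351 = 351
    C-H: 6 × 419 = 2514
    Σ(broken) = 2865 kJ
  Bonds formed (products):
    C-H: 4 × 419 = 1676
    C=C: 1 × 604 = 604
    H-H: 1 × 426 = 426
    Σ(formed) = 2706 kJ
  ΔH_B = 2865 − 2706 = +159 kJ
ΔH_A − ΔH_B = +98 kJ, so reaction B has the more negative ΔH; |ΔH_A − ΔH_B| = 98 kJ.

Reaction B, by 98 kJ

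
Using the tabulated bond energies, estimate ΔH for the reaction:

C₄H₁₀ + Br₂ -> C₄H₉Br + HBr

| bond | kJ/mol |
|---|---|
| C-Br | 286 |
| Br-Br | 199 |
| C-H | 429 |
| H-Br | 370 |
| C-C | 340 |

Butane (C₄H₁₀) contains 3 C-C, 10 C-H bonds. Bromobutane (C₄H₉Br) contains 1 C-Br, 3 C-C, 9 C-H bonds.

ΔH ≈ −28 kJ

Bonds broken (reactants):
  Br-Br: 1 × 199 = 199
  C-C: 3 × 340 = 1020
  C-H: 10 × 429 = 4290
  Σ(broken) = 5509 kJ
Bonds formed (products):
  C-Br: 1 × 286 = 286
  C-C: 3 × 340 = 1020
  C-H: 9 × 429 = 3861
  H-Br: 1 × 370 = 370
  Σ(formed) = 5537 kJ
ΔH = Σ(broken) − Σ(formed) = 5509 − 5537 = −28 kJ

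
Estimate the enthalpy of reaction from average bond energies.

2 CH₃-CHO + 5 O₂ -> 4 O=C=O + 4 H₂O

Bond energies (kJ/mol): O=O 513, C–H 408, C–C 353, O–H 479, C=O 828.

ΔH ≈ −2265 kJ

Bonds broken (reactants):
  C–C: 2 × 353 = 706
  C–H: 8 × 408 = 3264
  C=O: 2 × 828 = 1656
  O=O: 5 × 513 = 2565
  Σ(broken) = 8191 kJ
Bonds formed (products):
  C=O: 8 × 828 = 6624
  O–H: 8 × 479 = 3832
  Σ(formed) = 10456 kJ
ΔH = Σ(broken) − Σ(formed) = 8191 − 10456 = −2265 kJ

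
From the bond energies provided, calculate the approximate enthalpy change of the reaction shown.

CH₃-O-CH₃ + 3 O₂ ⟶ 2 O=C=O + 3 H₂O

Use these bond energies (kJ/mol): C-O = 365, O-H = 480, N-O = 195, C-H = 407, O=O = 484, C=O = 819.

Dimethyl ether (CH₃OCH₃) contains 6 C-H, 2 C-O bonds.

Bonds broken (reactants):
  C-H: 6 × 407 = 2442
  C-O: 2 × 365 = 730
  O=O: 3 × 484 = 1452
  Σ(broken) = 4624 kJ
Bonds formed (products):
  C=O: 4 × 819 = 3276
  O-H: 6 × 480 = 2880
  Σ(formed) = 6156 kJ
ΔH = Σ(broken) − Σ(formed) = 4624 − 6156 = −1532 kJ

ΔH ≈ −1532 kJ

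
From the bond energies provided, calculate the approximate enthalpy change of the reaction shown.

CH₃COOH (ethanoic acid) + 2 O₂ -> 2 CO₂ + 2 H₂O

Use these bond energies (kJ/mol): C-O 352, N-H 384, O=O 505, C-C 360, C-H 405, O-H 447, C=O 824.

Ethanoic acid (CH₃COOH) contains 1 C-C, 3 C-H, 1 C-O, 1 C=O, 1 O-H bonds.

ΔH ≈ −876 kJ

Bonds broken (reactants):
  C-C: 1 × 360 = 360
  C-H: 3 × 405 = 1215
  C-O: 1 × 352 = 352
  C=O: 1 × 824 = 824
  O-H: 1 × 447 = 447
  O=O: 2 × 505 = 1010
  Σ(broken) = 4208 kJ
Bonds formed (products):
  C=O: 4 × 824 = 3296
  O-H: 4 × 447 = 1788
  Σ(formed) = 5084 kJ
ΔH = Σ(broken) − Σ(formed) = 4208 − 5084 = −876 kJ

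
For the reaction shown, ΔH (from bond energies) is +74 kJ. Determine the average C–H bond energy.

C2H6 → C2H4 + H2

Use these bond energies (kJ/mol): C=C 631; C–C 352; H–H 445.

Let D be the C–H bond energy.
Σ(broken) = 1×352 + 6×D = 352 + 6D
Σ(formed) = 4×D + 1×631 + 1×445 = 1076 + 4D
ΔH = Σ(broken) − Σ(formed) = (352 + 6D) − (1076 + 4D) = −724 + 2D
Setting this equal to +74 kJ gives 2D = 798, so D = 399 kJ/mol.

D(C–H) ≈ 399 kJ/mol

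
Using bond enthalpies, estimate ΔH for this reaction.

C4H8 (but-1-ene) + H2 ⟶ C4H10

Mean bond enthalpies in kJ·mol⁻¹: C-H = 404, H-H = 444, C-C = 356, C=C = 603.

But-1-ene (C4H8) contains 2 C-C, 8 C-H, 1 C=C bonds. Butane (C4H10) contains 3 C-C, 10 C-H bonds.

ΔH ≈ −117 kJ

Bonds broken (reactants):
  C-C: 2 × 356 = 712
  C-H: 8 × 404 = 3232
  C=C: 1 × 603 = 603
  H-H: 1 × 444 = 444
  Σ(broken) = 4991 kJ
Bonds formed (products):
  C-C: 3 × 356 = 1068
  C-H: 10 × 404 = 4040
  Σ(formed) = 5108 kJ
ΔH = Σ(broken) − Σ(formed) = 4991 − 5108 = −117 kJ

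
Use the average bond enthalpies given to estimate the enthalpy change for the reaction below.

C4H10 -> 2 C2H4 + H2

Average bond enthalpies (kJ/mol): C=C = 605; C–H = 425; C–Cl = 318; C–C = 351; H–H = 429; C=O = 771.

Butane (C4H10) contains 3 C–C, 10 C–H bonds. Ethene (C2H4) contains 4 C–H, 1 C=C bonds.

Bonds broken (reactants):
  C–C: 3 × 351 = 1053
  C–H: 10 × 425 = 4250
  Σ(broken) = 5303 kJ
Bonds formed (products):
  C–H: 8 × 425 = 3400
  C=C: 2 × 605 = 1210
  H–H: 1 × 429 = 429
  Σ(formed) = 5039 kJ
ΔH = Σ(broken) − Σ(formed) = 5303 − 5039 = +264 kJ

ΔH ≈ +264 kJ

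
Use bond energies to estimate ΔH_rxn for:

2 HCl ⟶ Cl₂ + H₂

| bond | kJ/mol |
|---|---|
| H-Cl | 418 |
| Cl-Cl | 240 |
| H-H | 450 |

Bonds broken (reactants):
  H-Cl: 2 × 418 = 836
  Σ(broken) = 836 kJ
Bonds formed (products):
  Cl-Cl: 1 × 240 = 240
  H-H: 1 × 450 = 450
  Σ(formed) = 690 kJ
ΔH = Σ(broken) − Σ(formed) = 836 − 690 = +146 kJ

ΔH ≈ +146 kJ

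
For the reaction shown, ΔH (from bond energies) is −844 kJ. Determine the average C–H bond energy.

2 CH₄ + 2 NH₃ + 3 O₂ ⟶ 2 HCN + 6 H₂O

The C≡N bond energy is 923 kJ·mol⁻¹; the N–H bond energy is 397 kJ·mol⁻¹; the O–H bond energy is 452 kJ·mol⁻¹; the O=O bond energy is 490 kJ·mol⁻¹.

Let D be the C–H bond energy.
Σ(broken) = 8×D + 6×397 + 3×490 = 3852 + 8D
Σ(formed) = 2×923 + 2×D + 12×452 = 7270 + 2D
ΔH = Σ(broken) − Σ(formed) = (3852 + 8D) − (7270 + 2D) = −3418 + 6D
Setting this equal to −844 kJ gives 6D = 2574, so D = 429 kJ/mol.

D(C–H) ≈ 429 kJ/mol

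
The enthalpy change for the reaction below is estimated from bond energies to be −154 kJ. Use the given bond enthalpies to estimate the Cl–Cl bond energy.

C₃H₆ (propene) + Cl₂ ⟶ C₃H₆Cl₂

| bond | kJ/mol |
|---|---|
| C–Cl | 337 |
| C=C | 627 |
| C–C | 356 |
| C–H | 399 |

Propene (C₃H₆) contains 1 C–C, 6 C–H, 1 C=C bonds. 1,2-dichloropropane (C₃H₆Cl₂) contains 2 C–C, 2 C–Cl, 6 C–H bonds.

Let D be the Cl–Cl bond energy.
Σ(broken) = 1×356 + 6×399 + 1×627 + 1×D = 3377 + D
Σ(formed) = 2×356 + 2×337 + 6×399 = 3780
ΔH = Σ(broken) − Σ(formed) = (3377 + D) − (3780) = −403 + D
Setting this equal to −154 kJ gives D = 249 kJ/mol.

D(Cl–Cl) ≈ 249 kJ/mol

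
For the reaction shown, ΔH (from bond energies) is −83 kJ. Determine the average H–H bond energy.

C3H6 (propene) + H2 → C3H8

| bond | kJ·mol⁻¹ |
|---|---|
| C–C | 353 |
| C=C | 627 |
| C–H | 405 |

Let D be the H–H bond energy.
Σ(broken) = 1×353 + 6×405 + 1×627 + 1×D = 3410 + D
Σ(formed) = 2×353 + 8×405 = 3946
ΔH = Σ(broken) − Σ(formed) = (3410 + D) − (3946) = −536 + D
Setting this equal to −83 kJ gives D = 453 kJ/mol.

D(H–H) ≈ 453 kJ/mol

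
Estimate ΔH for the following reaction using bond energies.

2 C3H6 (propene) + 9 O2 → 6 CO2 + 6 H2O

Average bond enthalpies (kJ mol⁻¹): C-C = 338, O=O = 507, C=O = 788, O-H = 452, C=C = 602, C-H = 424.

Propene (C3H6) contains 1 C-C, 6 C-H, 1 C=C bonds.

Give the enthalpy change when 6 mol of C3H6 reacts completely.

ΔH = −10047 kJ

Bonds broken (reactants):
  C-C: 2 × 338 = 676
  C-H: 12 × 424 = 5088
  C=C: 2 × 602 = 1204
  O=O: 9 × 507 = 4563
  Σ(broken) = 11531 kJ
Bonds formed (products):
  C=O: 12 × 788 = 9456
  O-H: 12 × 452 = 5424
  Σ(formed) = 14880 kJ
ΔH = Σ(broken) − Σ(formed) = 11531 − 14880 = −3349 kJ
For 3× the reaction as written: 3 × (−3349) = −10047 kJ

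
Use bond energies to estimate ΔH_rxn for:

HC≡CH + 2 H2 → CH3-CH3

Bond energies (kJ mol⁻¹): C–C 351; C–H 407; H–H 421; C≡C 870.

ΔH ≈ −267 kJ

Bonds broken (reactants):
  C≡C: 1 × 870 = 870
  C–H: 2 × 407 = 814
  H–H: 2 × 421 = 842
  Σ(broken) = 2526 kJ
Bonds formed (products):
  C–C: 1 × 351 = 351
  C–H: 6 × 407 = 2442
  Σ(formed) = 2793 kJ
ΔH = Σ(broken) − Σ(formed) = 2526 − 2793 = −267 kJ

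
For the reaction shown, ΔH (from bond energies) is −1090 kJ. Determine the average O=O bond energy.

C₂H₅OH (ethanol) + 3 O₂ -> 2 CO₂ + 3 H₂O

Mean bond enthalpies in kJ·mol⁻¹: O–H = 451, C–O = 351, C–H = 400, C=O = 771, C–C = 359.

Let D be the O=O bond energy.
Σ(broken) = 1×359 + 5×400 + 1×351 + 1×451 + 3×D = 3161 + 3D
Σ(formed) = 4×771 + 6×451 = 5790
ΔH = Σ(broken) − Σ(formed) = (3161 + 3D) − (5790) = −2629 + 3D
Setting this equal to −1090 kJ gives 3D = 1539, so D = 513 kJ/mol.

D(O=O) ≈ 513 kJ/mol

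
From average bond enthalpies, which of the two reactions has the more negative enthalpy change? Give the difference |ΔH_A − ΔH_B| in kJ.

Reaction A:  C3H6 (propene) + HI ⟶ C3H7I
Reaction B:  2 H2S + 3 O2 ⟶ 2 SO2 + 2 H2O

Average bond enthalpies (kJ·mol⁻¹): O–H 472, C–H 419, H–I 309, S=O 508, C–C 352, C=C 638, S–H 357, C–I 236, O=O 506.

Reaction B, by 914 kJ

Reaction A:
  Bonds broken (reactants):
    C–C: 1 × 352 = 352
    C–H: 6 × 419 = 2514
    C=C: 1 × 638 = 638
    H–I: 1 × 309 = 309
    Σ(broken) = 3813 kJ
  Bonds formed (products):
    C–C: 2 × 352 = 704
    C–H: 7 × 419 = 2933
    C–I: 1 × 236 = 236
    Σ(formed) = 3873 kJ
  ΔH_A = 3813 − 3873 = −60 kJ
Reaction B:
  Bonds broken (reactants):
    O=O: 3 × 506 = 1518
    S–H: 4 × 357 = 1428
    Σ(broken) = 2946 kJ
  Bonds formed (products):
    O–H: 4 × 472 = 1888
    S=O: 4 × 508 = 2032
    Σ(formed) = 3920 kJ
  ΔH_B = 2946 − 3920 = −974 kJ
ΔH_A − ΔH_B = +914 kJ, so reaction B has the more negative ΔH; |ΔH_A − ΔH_B| = 914 kJ.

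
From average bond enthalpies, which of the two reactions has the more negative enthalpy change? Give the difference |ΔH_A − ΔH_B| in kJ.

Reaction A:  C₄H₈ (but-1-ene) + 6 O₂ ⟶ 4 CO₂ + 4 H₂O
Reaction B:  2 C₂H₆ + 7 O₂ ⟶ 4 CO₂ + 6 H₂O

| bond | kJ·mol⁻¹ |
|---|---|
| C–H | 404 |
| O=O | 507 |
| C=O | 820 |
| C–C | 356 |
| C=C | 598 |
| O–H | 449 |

Reaction A:
  Bonds broken (reactants):
    C–C: 2 × 356 = 712
    C–H: 8 × 404 = 3232
    C=C: 1 × 598 = 598
    O=O: 6 × 507 = 3042
    Σ(broken) = 7584 kJ
  Bonds formed (products):
    C=O: 8 × 820 = 6560
    O–H: 8 × 449 = 3592
    Σ(formed) = 10152 kJ
  ΔH_A = 7584 − 10152 = −2568 kJ
Reaction B:
  Bonds broken (reactants):
    C–C: 2 × 356 = 712
    C–H: 12 × 404 = 4848
    O=O: 7 × 507 = 3549
    Σ(broken) = 9109 kJ
  Bonds formed (products):
    C=O: 8 × 820 = 6560
    O–H: 12 × 449 = 5388
    Σ(formed) = 11948 kJ
  ΔH_B = 9109 − 11948 = −2839 kJ
ΔH_A − ΔH_B = +271 kJ, so reaction B has the more negative ΔH; |ΔH_A − ΔH_B| = 271 kJ.

Reaction B, by 271 kJ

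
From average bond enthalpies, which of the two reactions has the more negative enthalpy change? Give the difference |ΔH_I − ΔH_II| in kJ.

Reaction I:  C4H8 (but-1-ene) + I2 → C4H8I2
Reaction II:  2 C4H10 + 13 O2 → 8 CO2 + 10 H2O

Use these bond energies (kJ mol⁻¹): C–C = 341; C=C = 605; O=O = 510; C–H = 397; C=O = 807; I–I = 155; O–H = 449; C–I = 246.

Reaction I:
  Bonds broken (reactants):
    C–C: 2 × 341 = 682
    C–H: 8 × 397 = 3176
    C=C: 1 × 605 = 605
    I–I: 1 × 155 = 155
    Σ(broken) = 4618 kJ
  Bonds formed (products):
    C–C: 3 × 341 = 1023
    C–H: 8 × 397 = 3176
    C–I: 2 × 246 = 492
    Σ(formed) = 4691 kJ
  ΔH_I = 4618 − 4691 = −73 kJ
Reaction II:
  Bonds broken (reactants):
    C–C: 6 × 341 = 2046
    C–H: 20 × 397 = 7940
    O=O: 13 × 510 = 6630
    Σ(broken) = 16616 kJ
  Bonds formed (products):
    C=O: 16 × 807 = 12912
    O–H: 20 × 449 = 8980
    Σ(formed) = 21892 kJ
  ΔH_II = 16616 − 21892 = −5276 kJ
ΔH_I − ΔH_II = +5203 kJ, so reaction II has the more negative ΔH; |ΔH_I − ΔH_II| = 5203 kJ.

Reaction II, by 5203 kJ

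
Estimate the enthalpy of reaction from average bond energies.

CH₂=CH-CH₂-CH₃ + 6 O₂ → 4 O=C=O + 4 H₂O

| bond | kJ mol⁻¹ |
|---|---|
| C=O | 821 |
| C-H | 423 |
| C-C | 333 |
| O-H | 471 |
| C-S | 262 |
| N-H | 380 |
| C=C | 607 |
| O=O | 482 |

ΔH ≈ −2787 kJ

Bonds broken (reactants):
  C-C: 2 × 333 = 666
  C-H: 8 × 423 = 3384
  C=C: 1 × 607 = 607
  O=O: 6 × 482 = 2892
  Σ(broken) = 7549 kJ
Bonds formed (products):
  C=O: 8 × 821 = 6568
  O-H: 8 × 471 = 3768
  Σ(formed) = 10336 kJ
ΔH = Σ(broken) − Σ(formed) = 7549 − 10336 = −2787 kJ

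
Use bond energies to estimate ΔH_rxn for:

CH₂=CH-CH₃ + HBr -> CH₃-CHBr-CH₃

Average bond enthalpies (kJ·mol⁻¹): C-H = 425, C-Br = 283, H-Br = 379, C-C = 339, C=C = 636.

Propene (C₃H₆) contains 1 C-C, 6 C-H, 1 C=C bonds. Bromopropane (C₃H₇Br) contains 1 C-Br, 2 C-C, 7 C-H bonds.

Bonds broken (reactants):
  C-C: 1 × 339 = 339
  C-H: 6 × 425 = 2550
  C=C: 1 × 636 = 636
  H-Br: 1 × 379 = 379
  Σ(broken) = 3904 kJ
Bonds formed (products):
  C-Br: 1 × 283 = 283
  C-C: 2 × 339 = 678
  C-H: 7 × 425 = 2975
  Σ(formed) = 3936 kJ
ΔH = Σ(broken) − Σ(formed) = 3904 − 3936 = −32 kJ

ΔH ≈ −32 kJ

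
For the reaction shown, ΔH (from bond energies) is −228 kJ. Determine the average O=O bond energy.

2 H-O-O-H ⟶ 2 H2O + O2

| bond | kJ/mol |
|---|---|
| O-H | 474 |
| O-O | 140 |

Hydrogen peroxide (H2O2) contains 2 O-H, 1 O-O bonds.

D(O=O) ≈ 508 kJ/mol

Let D be the O=O bond energy.
Σ(broken) = 4×474 + 2×140 = 2176
Σ(formed) = 4×474 + 1×D = 1896 + D
ΔH = Σ(broken) − Σ(formed) = (2176) − (1896 + D) = +280 − D
Setting this equal to −228 kJ gives D = 508 kJ/mol.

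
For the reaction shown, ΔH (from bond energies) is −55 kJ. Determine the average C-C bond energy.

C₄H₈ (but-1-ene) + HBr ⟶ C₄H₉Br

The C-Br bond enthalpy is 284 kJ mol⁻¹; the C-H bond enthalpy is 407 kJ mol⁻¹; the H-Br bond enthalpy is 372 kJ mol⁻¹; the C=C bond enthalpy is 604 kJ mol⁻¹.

Let D be the C-C bond energy.
Σ(broken) = 2×D + 8×407 + 1×604 + 1×372 = 4232 + 2D
Σ(formed) = 1×284 + 3×D + 9×407 = 3947 + 3D
ΔH = Σ(broken) − Σ(formed) = (4232 + 2D) − (3947 + 3D) = +285 − D
Setting this equal to −55 kJ gives D = 340 kJ/mol.

D(C-C) ≈ 340 kJ/mol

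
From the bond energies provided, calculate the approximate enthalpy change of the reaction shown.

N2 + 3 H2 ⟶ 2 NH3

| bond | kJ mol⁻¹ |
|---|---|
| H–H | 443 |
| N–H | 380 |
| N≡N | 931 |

Bonds broken (reactants):
  H–H: 3 × 443 = 1329
  N≡N: 1 × 931 = 931
  Σ(broken) = 2260 kJ
Bonds formed (products):
  N–H: 6 × 380 = 2280
  Σ(formed) = 2280 kJ
ΔH = Σ(broken) − Σ(formed) = 2260 − 2280 = −20 kJ

ΔH ≈ −20 kJ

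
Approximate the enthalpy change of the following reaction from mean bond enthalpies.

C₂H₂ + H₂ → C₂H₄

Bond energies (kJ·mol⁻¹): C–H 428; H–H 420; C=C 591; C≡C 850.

ΔH ≈ −177 kJ

Bonds broken (reactants):
  C≡C: 1 × 850 = 850
  C–H: 2 × 428 = 856
  H–H: 1 × 420 = 420
  Σ(broken) = 2126 kJ
Bonds formed (products):
  C–H: 4 × 428 = 1712
  C=C: 1 × 591 = 591
  Σ(formed) = 2303 kJ
ΔH = Σ(broken) − Σ(formed) = 2126 − 2303 = −177 kJ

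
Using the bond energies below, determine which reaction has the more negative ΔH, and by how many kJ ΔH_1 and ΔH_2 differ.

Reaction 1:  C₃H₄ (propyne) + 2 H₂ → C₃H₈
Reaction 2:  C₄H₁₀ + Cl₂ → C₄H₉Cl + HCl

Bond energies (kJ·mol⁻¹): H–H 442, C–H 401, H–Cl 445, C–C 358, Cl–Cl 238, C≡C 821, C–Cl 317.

Reaction 1, by 134 kJ

Reaction 1:
  Bonds broken (reactants):
    C≡C: 1 × 821 = 821
    C–C: 1 × 358 = 358
    C–H: 4 × 401 = 1604
    H–H: 2 × 442 = 884
    Σ(broken) = 3667 kJ
  Bonds formed (products):
    C–C: 2 × 358 = 716
    C–H: 8 × 401 = 3208
    Σ(formed) = 3924 kJ
  ΔH_1 = 3667 − 3924 = −257 kJ
Reaction 2:
  Bonds broken (reactants):
    C–C: 3 × 358 = 1074
    C–H: 10 × 401 = 4010
    Cl–Cl: 1 × 238 = 238
    Σ(broken) = 5322 kJ
  Bonds formed (products):
    C–C: 3 × 358 = 1074
    C–Cl: 1 × 317 = 317
    C–H: 9 × 401 = 3609
    H–Cl: 1 × 445 = 445
    Σ(formed) = 5445 kJ
  ΔH_2 = 5322 − 5445 = −123 kJ
ΔH_1 − ΔH_2 = −134 kJ, so reaction 1 has the more negative ΔH; |ΔH_1 − ΔH_2| = 134 kJ.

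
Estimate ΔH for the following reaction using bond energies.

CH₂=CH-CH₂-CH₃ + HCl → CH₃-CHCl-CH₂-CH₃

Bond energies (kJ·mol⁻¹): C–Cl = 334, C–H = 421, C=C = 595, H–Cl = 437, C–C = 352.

Bonds broken (reactants):
  C–C: 2 × 352 = 704
  C–H: 8 × 421 = 3368
  C=C: 1 × 595 = 595
  H–Cl: 1 × 437 = 437
  Σ(broken) = 5104 kJ
Bonds formed (products):
  C–C: 3 × 352 = 1056
  C–Cl: 1 × 334 = 334
  C–H: 9 × 421 = 3789
  Σ(formed) = 5179 kJ
ΔH = Σ(broken) − Σ(formed) = 5104 − 5179 = −75 kJ

ΔH ≈ −75 kJ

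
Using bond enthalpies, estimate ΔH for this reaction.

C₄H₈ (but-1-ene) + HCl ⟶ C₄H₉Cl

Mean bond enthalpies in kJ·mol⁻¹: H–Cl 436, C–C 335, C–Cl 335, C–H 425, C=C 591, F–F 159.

Bonds broken (reactants):
  C–C: 2 × 335 = 670
  C–H: 8 × 425 = 3400
  C=C: 1 × 591 = 591
  H–Cl: 1 × 436 = 436
  Σ(broken) = 5097 kJ
Bonds formed (products):
  C–C: 3 × 335 = 1005
  C–Cl: 1 × 335 = 335
  C–H: 9 × 425 = 3825
  Σ(formed) = 5165 kJ
ΔH = Σ(broken) − Σ(formed) = 5097 − 5165 = −68 kJ

ΔH ≈ −68 kJ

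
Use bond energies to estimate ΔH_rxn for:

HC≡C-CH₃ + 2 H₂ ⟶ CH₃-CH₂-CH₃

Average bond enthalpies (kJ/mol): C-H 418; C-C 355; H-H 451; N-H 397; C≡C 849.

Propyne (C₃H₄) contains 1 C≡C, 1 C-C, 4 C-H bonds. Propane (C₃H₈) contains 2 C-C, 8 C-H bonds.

Bonds broken (reactants):
  C≡C: 1 × 849 = 849
  C-C: 1 × 355 = 355
  C-H: 4 × 418 = 1672
  H-H: 2 × 451 = 902
  Σ(broken) = 3778 kJ
Bonds formed (products):
  C-C: 2 × 355 = 710
  C-H: 8 × 418 = 3344
  Σ(formed) = 4054 kJ
ΔH = Σ(broken) − Σ(formed) = 3778 − 4054 = −276 kJ

ΔH ≈ −276 kJ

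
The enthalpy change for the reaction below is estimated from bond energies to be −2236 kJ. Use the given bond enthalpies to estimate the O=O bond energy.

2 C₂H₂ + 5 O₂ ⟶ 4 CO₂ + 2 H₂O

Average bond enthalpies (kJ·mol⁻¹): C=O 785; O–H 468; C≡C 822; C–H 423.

Let D be the O=O bond energy.
Σ(broken) = 2×822 + 4×423 + 5×D = 3336 + 5D
Σ(formed) = 8×785 + 4×468 = 8152
ΔH = Σ(broken) − Σ(formed) = (3336 + 5D) − (8152) = −4816 + 5D
Setting this equal to −2236 kJ gives 5D = 2580, so D = 516 kJ/mol.

D(O=O) ≈ 516 kJ/mol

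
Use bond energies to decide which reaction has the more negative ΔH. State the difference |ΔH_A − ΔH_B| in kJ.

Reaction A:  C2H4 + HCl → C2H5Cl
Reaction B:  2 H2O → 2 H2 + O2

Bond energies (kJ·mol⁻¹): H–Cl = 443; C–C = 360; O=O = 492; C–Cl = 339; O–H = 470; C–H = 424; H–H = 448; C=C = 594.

Reaction A:
  Bonds broken (reactants):
    C–H: 4 × 424 = 1696
    C=C: 1 × 594 = 594
    H–Cl: 1 × 443 = 443
    Σ(broken) = 2733 kJ
  Bonds formed (products):
    C–C: 1 × 360 = 360
    C–Cl: 1 × 339 = 339
    C–H: 5 × 424 = 2120
    Σ(formed) = 2819 kJ
  ΔH_A = 2733 − 2819 = −86 kJ
Reaction B:
  Bonds broken (reactants):
    O–H: 4 × 470 = 1880
    Σ(broken) = 1880 kJ
  Bonds formed (products):
    H–H: 2 × 448 = 896
    O=O: 1 × 492 = 492
    Σ(formed) = 1388 kJ
  ΔH_B = 1880 − 1388 = +492 kJ
ΔH_A − ΔH_B = −578 kJ, so reaction A has the more negative ΔH; |ΔH_A − ΔH_B| = 578 kJ.

Reaction A, by 578 kJ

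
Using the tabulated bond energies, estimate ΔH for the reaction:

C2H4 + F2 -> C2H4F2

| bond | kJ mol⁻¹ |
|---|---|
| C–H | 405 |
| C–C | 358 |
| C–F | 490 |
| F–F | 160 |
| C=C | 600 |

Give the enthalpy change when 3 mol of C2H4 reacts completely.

Bonds broken (reactants):
  C–H: 4 × 405 = 1620
  C=C: 1 × 600 = 600
  F–F: 1 × 160 = 160
  Σ(broken) = 2380 kJ
Bonds formed (products):
  C–C: 1 × 358 = 358
  C–F: 2 × 490 = 980
  C–H: 4 × 405 = 1620
  Σ(formed) = 2958 kJ
ΔH = Σ(broken) − Σ(formed) = 2380 − 2958 = −578 kJ
For 3× the reaction as written: 3 × (−578) = −1734 kJ

ΔH = −1734 kJ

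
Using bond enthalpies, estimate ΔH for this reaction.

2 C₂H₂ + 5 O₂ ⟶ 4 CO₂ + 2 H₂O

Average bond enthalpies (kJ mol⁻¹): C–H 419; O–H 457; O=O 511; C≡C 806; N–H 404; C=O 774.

Bonds broken (reactants):
  C≡C: 2 × 806 = 1612
  C–H: 4 × 419 = 1676
  O=O: 5 × 511 = 2555
  Σ(broken) = 5843 kJ
Bonds formed (products):
  C=O: 8 × 774 = 6192
  O–H: 4 × 457 = 1828
  Σ(formed) = 8020 kJ
ΔH = Σ(broken) − Σ(formed) = 5843 − 8020 = −2177 kJ

ΔH ≈ −2177 kJ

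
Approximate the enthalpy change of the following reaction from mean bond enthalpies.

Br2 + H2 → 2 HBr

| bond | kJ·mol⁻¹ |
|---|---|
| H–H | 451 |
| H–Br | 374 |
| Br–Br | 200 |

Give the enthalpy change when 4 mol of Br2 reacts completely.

ΔH = −388 kJ

Bonds broken (reactants):
  Br–Br: 1 × 200 = 200
  H–H: 1 × 451 = 451
  Σ(broken) = 651 kJ
Bonds formed (products):
  H–Br: 2 × 374 = 748
  Σ(formed) = 748 kJ
ΔH = Σ(broken) − Σ(formed) = 651 − 748 = −97 kJ
For 4× the reaction as written: 4 × (−97) = −388 kJ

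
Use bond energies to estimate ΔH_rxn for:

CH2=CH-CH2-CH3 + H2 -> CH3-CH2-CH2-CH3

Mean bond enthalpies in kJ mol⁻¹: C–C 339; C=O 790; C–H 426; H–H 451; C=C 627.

Bonds broken (reactants):
  C–C: 2 × 339 = 678
  C–H: 8 × 426 = 3408
  C=C: 1 × 627 = 627
  H–H: 1 × 451 = 451
  Σ(broken) = 5164 kJ
Bonds formed (products):
  C–C: 3 × 339 = 1017
  C–H: 10 × 426 = 4260
  Σ(formed) = 5277 kJ
ΔH = Σ(broken) − Σ(formed) = 5164 − 5277 = −113 kJ

ΔH ≈ −113 kJ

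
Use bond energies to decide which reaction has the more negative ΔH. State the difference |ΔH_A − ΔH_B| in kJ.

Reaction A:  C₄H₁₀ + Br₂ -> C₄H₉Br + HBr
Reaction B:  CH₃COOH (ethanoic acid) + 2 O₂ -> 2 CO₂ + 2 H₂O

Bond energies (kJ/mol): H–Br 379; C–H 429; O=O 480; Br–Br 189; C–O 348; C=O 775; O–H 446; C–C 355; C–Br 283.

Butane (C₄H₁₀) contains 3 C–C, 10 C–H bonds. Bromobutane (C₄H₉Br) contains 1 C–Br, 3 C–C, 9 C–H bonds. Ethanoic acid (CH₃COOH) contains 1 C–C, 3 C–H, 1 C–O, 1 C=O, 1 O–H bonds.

Reaction B, by 669 kJ

Reaction A:
  Bonds broken (reactants):
    Br–Br: 1 × 189 = 189
    C–C: 3 × 355 = 1065
    C–H: 10 × 429 = 4290
    Σ(broken) = 5544 kJ
  Bonds formed (products):
    C–Br: 1 × 283 = 283
    C–C: 3 × 355 = 1065
    C–H: 9 × 429 = 3861
    H–Br: 1 × 379 = 379
    Σ(formed) = 5588 kJ
  ΔH_A = 5544 − 5588 = −44 kJ
Reaction B:
  Bonds broken (reactants):
    C–C: 1 × 355 = 355
    C–H: 3 × 429 = 1287
    C–O: 1 × 348 = 348
    C=O: 1 × 775 = 775
    O–H: 1 × 446 = 446
    O=O: 2 × 480 = 960
    Σ(broken) = 4171 kJ
  Bonds formed (products):
    C=O: 4 × 775 = 3100
    O–H: 4 × 446 = 1784
    Σ(formed) = 4884 kJ
  ΔH_B = 4171 − 4884 = −713 kJ
ΔH_A − ΔH_B = +669 kJ, so reaction B has the more negative ΔH; |ΔH_A − ΔH_B| = 669 kJ.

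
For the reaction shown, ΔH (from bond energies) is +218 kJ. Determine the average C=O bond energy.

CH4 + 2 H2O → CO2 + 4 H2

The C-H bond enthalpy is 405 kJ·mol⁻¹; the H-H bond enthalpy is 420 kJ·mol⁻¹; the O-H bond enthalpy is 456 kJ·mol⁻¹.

D(C=O) ≈ 773 kJ/mol

Let D be the C=O bond energy.
Σ(broken) = 4×405 + 4×456 = 3444
Σ(formed) = 2×D + 4×420 = 1680 + 2D
ΔH = Σ(broken) − Σ(formed) = (3444) − (1680 + 2D) = +1764 − 2D
Setting this equal to +218 kJ gives 2D = 1546, so D = 773 kJ/mol.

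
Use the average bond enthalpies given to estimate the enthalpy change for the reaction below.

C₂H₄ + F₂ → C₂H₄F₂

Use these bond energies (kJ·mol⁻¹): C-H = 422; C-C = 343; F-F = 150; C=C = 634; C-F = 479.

Bonds broken (reactants):
  C-H: 4 × 422 = 1688
  C=C: 1 × 634 = 634
  F-F: 1 × 150 = 150
  Σ(broken) = 2472 kJ
Bonds formed (products):
  C-C: 1 × 343 = 343
  C-F: 2 × 479 = 958
  C-H: 4 × 422 = 1688
  Σ(formed) = 2989 kJ
ΔH = Σ(broken) − Σ(formed) = 2472 − 2989 = −517 kJ

ΔH ≈ −517 kJ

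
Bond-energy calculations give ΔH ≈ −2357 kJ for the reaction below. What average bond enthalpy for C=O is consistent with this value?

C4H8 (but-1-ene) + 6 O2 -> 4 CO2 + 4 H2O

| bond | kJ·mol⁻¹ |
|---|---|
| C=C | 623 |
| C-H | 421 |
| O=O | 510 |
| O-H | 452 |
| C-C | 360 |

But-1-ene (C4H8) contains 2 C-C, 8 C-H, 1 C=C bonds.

D(C=O) ≈ 814 kJ/mol

Let D be the C=O bond energy.
Σ(broken) = 2×360 + 8×421 + 1×623 + 6×510 = 7771
Σ(formed) = 8×D + 8×452 = 3616 + 8D
ΔH = Σ(broken) − Σ(formed) = (7771) − (3616 + 8D) = +4155 − 8D
Setting this equal to −2357 kJ gives 8D = 6512, so D = 814 kJ/mol.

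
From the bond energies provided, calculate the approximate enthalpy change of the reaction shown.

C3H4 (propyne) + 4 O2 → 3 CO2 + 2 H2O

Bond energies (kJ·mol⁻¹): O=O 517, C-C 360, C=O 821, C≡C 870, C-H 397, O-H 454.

ΔH ≈ −1856 kJ

Bonds broken (reactants):
  C≡C: 1 × 870 = 870
  C-C: 1 × 360 = 360
  C-H: 4 × 397 = 1588
  O=O: 4 × 517 = 2068
  Σ(broken) = 4886 kJ
Bonds formed (products):
  C=O: 6 × 821 = 4926
  O-H: 4 × 454 = 1816
  Σ(formed) = 6742 kJ
ΔH = Σ(broken) − Σ(formed) = 4886 − 6742 = −1856 kJ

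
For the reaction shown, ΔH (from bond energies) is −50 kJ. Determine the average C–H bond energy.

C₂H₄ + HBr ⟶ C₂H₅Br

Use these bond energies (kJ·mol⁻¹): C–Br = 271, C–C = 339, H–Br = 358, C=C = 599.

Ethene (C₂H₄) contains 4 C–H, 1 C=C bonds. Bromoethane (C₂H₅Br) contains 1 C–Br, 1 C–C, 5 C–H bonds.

D(C–H) ≈ 397 kJ/mol

Let D be the C–H bond energy.
Σ(broken) = 4×D + 1×599 + 1×358 = 957 + 4D
Σ(formed) = 1×271 + 1×339 + 5×D = 610 + 5D
ΔH = Σ(broken) − Σ(formed) = (957 + 4D) − (610 + 5D) = +347 − D
Setting this equal to −50 kJ gives D = 397 kJ/mol.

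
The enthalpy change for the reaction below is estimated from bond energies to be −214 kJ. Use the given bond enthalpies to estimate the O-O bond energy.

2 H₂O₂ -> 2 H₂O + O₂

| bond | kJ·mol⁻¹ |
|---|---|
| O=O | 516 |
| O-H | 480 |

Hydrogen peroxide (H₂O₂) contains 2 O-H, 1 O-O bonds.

Let D be the O-O bond energy.
Σ(broken) = 4×480 + 2×D = 1920 + 2D
Σ(formed) = 4×480 + 1×516 = 2436
ΔH = Σ(broken) − Σ(formed) = (1920 + 2D) − (2436) = −516 + 2D
Setting this equal to −214 kJ gives 2D = 302, so D = 151 kJ/mol.

D(O-O) ≈ 151 kJ/mol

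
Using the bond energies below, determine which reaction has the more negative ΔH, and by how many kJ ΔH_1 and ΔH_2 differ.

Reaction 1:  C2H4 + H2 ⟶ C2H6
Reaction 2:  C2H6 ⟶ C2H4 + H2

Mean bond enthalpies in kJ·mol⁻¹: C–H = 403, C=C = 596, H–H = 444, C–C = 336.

Reaction 1:
  Bonds broken (reactants):
    C–H: 4 × 403 = 1612
    C=C: 1 × 596 = 596
    H–H: 1 × 444 = 444
    Σ(broken) = 2652 kJ
  Bonds formed (products):
    C–C: 1 × 336 = 336
    C–H: 6 × 403 = 2418
    Σ(formed) = 2754 kJ
  ΔH_1 = 2652 − 2754 = −102 kJ
Reaction 2:
  Bonds broken (reactants):
    C–C: 1 × 336 = 336
    C–H: 6 × 403 = 2418
    Σ(broken) = 2754 kJ
  Bonds formed (products):
    C–H: 4 × 403 = 1612
    C=C: 1 × 596 = 596
    H–H: 1 × 444 = 444
    Σ(formed) = 2652 kJ
  ΔH_2 = 2754 − 2652 = +102 kJ
ΔH_1 − ΔH_2 = −204 kJ, so reaction 1 has the more negative ΔH; |ΔH_1 − ΔH_2| = 204 kJ.

Reaction 1, by 204 kJ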